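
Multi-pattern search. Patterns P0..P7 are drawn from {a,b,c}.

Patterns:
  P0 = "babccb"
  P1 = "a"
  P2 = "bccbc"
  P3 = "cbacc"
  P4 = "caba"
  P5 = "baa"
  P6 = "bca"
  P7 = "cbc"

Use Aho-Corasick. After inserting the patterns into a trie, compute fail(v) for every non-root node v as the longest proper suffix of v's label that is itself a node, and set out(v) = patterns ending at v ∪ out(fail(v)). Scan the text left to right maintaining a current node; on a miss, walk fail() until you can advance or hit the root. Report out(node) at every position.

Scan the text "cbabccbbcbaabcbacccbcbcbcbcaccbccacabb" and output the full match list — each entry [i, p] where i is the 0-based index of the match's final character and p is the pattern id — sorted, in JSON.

Build automaton:
Trie nodes:
  n0 'ε': a→7 b→1 c→12
  n1 'b': a→2 c→8
  n2 'ba': a→20 b→3
  n3 'bab': c→4
  n4 'babc': c→5
  n5 'babcc': b→6
  n6 'babccb': ·  ←P0
  n7 'a': ·  ←P1
  n8 'bc': a→21 c→9
  n9 'bcc': b→10
  n10 'bccb': c→11
  n11 'bccbc': ·  ←P2
  n12 'c': a→17 b→13
  n13 'cb': a→14 c→22
  n14 'cba': c→15
  n15 'cbac': c→16
  n16 'cbacc': ·  ←P3
  n17 'ca': b→18
  n18 'cab': a→19
  n19 'caba': ·  ←P4
  n20 'baa': ·  ←P5
  n21 'bca': ·  ←P6
  n22 'cbc': ·  ←P7

BFS fail/out derivation:
  fail(1) 'b': from fail(0)=0 chase 'b': 0 ⇒ 0;  out=∅∪out(0)=∅
  fail(7) 'a': from fail(0)=0 chase 'a': 0 ⇒ 0;  out={1}∪out(0)={1}
  fail(12) 'c': from fail(0)=0 chase 'c': 0 ⇒ 0;  out=∅∪out(0)=∅
  fail(2) 'ba': from fail(1)=0 chase 'a': 0 ⇒ 7;  out=∅∪out(7)={1}
  fail(8) 'bc': from fail(1)=0 chase 'c': 0 ⇒ 12;  out=∅∪out(12)=∅
  fail(13) 'cb': from fail(12)=0 chase 'b': 0 ⇒ 1;  out=∅∪out(1)=∅
  fail(17) 'ca': from fail(12)=0 chase 'a': 0 ⇒ 7;  out=∅∪out(7)={1}
  fail(3) 'bab': from fail(2)=7 chase 'b': 7→0 ⇒ 1;  out=∅∪out(1)=∅
  fail(9) 'bcc': from fail(8)=12 chase 'c': 12→0 ⇒ 12;  out=∅∪out(12)=∅
  fail(14) 'cba': from fail(13)=1 chase 'a': 1 ⇒ 2;  out=∅∪out(2)={1}
  fail(18) 'cab': from fail(17)=7 chase 'b': 7→0 ⇒ 1;  out=∅∪out(1)=∅
  fail(20) 'baa': from fail(2)=7 chase 'a': 7→0 ⇒ 7;  out={5}∪out(7)={1,5}
  fail(21) 'bca': from fail(8)=12 chase 'a': 12 ⇒ 17;  out={6}∪out(17)={1,6}
  fail(22) 'cbc': from fail(13)=1 chase 'c': 1 ⇒ 8;  out={7}∪out(8)={7}
  fail(4) 'babc': from fail(3)=1 chase 'c': 1 ⇒ 8;  out=∅∪out(8)=∅
  fail(10) 'bccb': from fail(9)=12 chase 'b': 12 ⇒ 13;  out=∅∪out(13)=∅
  fail(15) 'cbac': from fail(14)=2 chase 'c': 2→7→0 ⇒ 12;  out=∅∪out(12)=∅
  fail(19) 'caba': from fail(18)=1 chase 'a': 1 ⇒ 2;  out={4}∪out(2)={1,4}
  fail(5) 'babcc': from fail(4)=8 chase 'c': 8 ⇒ 9;  out=∅∪out(9)=∅
  fail(11) 'bccbc': from fail(10)=13 chase 'c': 13 ⇒ 22;  out={2}∪out(22)={2,7}
  fail(16) 'cbacc': from fail(15)=12 chase 'c': 12→0 ⇒ 12;  out={3}∪out(12)={3}
  fail(6) 'babccb': from fail(5)=9 chase 'b': 9 ⇒ 10;  out={0}∪out(10)={0}

Scan:
i=0 'c': node 0→12
i=1 'b': node 12→13
i=2 'a': node 13→14  → match P1@[2:2]
i=3 'b': node 14→3 ·f
i=4 'c': node 3→4
i=5 'c': node 4→5
i=6 'b': node 5→6  → match P0@[1:6]
i=7 'b': node 6→1 ·f
i=8 'c': node 1→8
i=9 'b': node 8→13 ·f
i=10 'a': node 13→14  → match P1@[10:10]
i=11 'a': node 14→20 ·f  → match P1@[11:11],P5@[9:11]
i=12 'b': node 20→1 ·f
i=13 'c': node 1→8
i=14 'b': node 8→13 ·f
i=15 'a': node 13→14  → match P1@[15:15]
i=16 'c': node 14→15
i=17 'c': node 15→16  → match P3@[13:17]
i=18 'c': node 16→12 ·f
i=19 'b': node 12→13
i=20 'c': node 13→22  → match P7@[18:20]
i=21 'b': node 22→13 ·f
i=22 'c': node 13→22  → match P7@[20:22]
i=23 'b': node 22→13 ·f
i=24 'c': node 13→22  → match P7@[22:24]
i=25 'b': node 22→13 ·f
i=26 'c': node 13→22  → match P7@[24:26]
i=27 'a': node 22→21 ·f  → match P1@[27:27],P6@[25:27]
i=28 'c': node 21→12 ·f
i=29 'c': node 12→12 ·f
i=30 'b': node 12→13
i=31 'c': node 13→22  → match P7@[29:31]
i=32 'c': node 22→9 ·f
i=33 'a': node 9→17 ·f  → match P1@[33:33]
i=34 'c': node 17→12 ·f
i=35 'a': node 12→17  → match P1@[35:35]
i=36 'b': node 17→18
i=37 'b': node 18→1 ·f

Result: [[2,1],[6,0],[10,1],[11,1],[11,5],[15,1],[17,3],[20,7],[22,7],[24,7],[26,7],[27,1],[27,6],[31,7],[33,1],[35,1]]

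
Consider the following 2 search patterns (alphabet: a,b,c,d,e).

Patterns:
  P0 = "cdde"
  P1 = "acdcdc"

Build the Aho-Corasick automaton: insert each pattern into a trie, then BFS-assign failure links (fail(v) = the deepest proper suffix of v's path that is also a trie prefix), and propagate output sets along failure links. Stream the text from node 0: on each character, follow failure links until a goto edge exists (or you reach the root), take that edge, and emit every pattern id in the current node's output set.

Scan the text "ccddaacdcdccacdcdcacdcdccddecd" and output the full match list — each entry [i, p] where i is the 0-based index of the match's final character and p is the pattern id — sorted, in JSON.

Build:
Trie nodes:
  0='ε' goto a→5 c→1
  1='c' goto d→2
  2='cd' goto d→3
  3='cdd' goto e→4
  4='cdde' goto ·  ←P0
  5='a' goto c→6
  6='ac' goto d→7
  7='acd' goto c→8
  8='acdc' goto d→9
  9='acdcd' goto c→10
  10='acdcdc' goto ·  ←P1

BFS fail/out derivation:
  n1('c'): parent n0 fail=0; on 'c' 0 → fail=0;  out ∅∪∅=∅
  n5('a'): parent n0 fail=0; on 'a' 0 → fail=0;  out ∅∪∅=∅
  n2('cd'): parent n1 fail=0; on 'd' 0 → fail=0;  out ∅∪∅=∅
  n6('ac'): parent n5 fail=0; on 'c' 0 → fail=1;  out ∅∪∅=∅
  n3('cdd'): parent n2 fail=0; on 'd' 0 → fail=0;  out ∅∪∅=∅
  n7('acd'): parent n6 fail=1; on 'd' 1 → fail=2;  out ∅∪∅=∅
  n4('cdde'): parent n3 fail=0; on 'e' 0 → fail=0;  out {0}∪∅={0}
  n8('acdc'): parent n7 fail=2; on 'c' 2→0 → fail=1;  out ∅∪∅=∅
  n9('acdcd'): parent n8 fail=1; on 'd' 1 → fail=2;  out ∅∪∅=∅
  n10('acdcdc'): parent n9 fail=2; on 'c' 2→0 → fail=1;  out {1}∪∅={1}

Text stream:
pos 0 'c': at 1
pos 1 'c': at 1 (via fail)
pos 2 'd': at 2
pos 3 'd': at 3
pos 4 'a': at 5 (via fail)
pos 5 'a': at 5 (via fail)
pos 6 'c': at 6
pos 7 'd': at 7
pos 8 'c': at 8
pos 9 'd': at 9
pos 10 'c': at 10  emit P1@[5:10]
pos 11 'c': at 1 (via fail)
pos 12 'a': at 5 (via fail)
pos 13 'c': at 6
pos 14 'd': at 7
pos 15 'c': at 8
pos 16 'd': at 9
pos 17 'c': at 10  emit P1@[12:17]
pos 18 'a': at 5 (via fail)
pos 19 'c': at 6
pos 20 'd': at 7
pos 21 'c': at 8
pos 22 'd': at 9
pos 23 'c': at 10  emit P1@[18:23]
pos 24 'c': at 1 (via fail)
pos 25 'd': at 2
pos 26 'd': at 3
pos 27 'e': at 4  emit P0@[24:27]
pos 28 'c': at 1 (via fail)
pos 29 'd': at 2

Matches: [[10,1],[17,1],[23,1],[27,0]]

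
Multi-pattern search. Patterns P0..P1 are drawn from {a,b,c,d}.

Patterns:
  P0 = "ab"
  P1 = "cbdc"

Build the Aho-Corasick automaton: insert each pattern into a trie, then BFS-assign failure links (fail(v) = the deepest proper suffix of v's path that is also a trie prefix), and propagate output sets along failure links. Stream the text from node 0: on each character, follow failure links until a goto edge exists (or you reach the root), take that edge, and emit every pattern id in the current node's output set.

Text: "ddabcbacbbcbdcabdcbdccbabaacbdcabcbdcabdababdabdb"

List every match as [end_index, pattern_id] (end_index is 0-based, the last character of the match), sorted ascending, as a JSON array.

Build:
Trie nodes:
  n0 'ε': a→1 c→3
  n1 'a': b→2
  n2 'ab': ·  ←P0
  n3 'c': b→4
  n4 'cb': d→5
  n5 'cbd': c→6
  n6 'cbdc': ·  ←P1

BFS fail/out derivation:
  fail(1) 'a': from fail(0)=0 chase 'a': 0 ⇒ 0;  out=∅∪out(0)=∅
  fail(3) 'c': from fail(0)=0 chase 'c': 0 ⇒ 0;  out=∅∪out(0)=∅
  fail(2) 'ab': from fail(1)=0 chase 'b': 0 ⇒ 0;  out={0}∪out(0)={0}
  fail(4) 'cb': from fail(3)=0 chase 'b': 0 ⇒ 0;  out=∅∪out(0)=∅
  fail(5) 'cbd': from fail(4)=0 chase 'd': 0 ⇒ 0;  out=∅∪out(0)=∅
  fail(6) 'cbdc': from fail(5)=0 chase 'c': 0 ⇒ 3;  out={1}∪out(3)={1}

Text stream:
i=0 'd': node 0→0
i=1 'd': node 0→0
i=2 'a': node 0→1
i=3 'b': node 1→2  emit P0@[2:3]
i=4 'c': node 2→3 ·f
i=5 'b': node 3→4
i=6 'a': node 4→1 ·f
i=7 'c': node 1→3 ·f
i=8 'b': node 3→4
i=9 'b': node 4→0 ·f
i=10 'c': node 0→3
i=11 'b': node 3→4
i=12 'd': node 4→5
i=13 'c': node 5→6  emit P1@[10:13]
i=14 'a': node 6→1 ·f
i=15 'b': node 1→2  emit P0@[14:15]
i=16 'd': node 2→0 ·f
i=17 'c': node 0→3
i=18 'b': node 3→4
i=19 'd': node 4→5
i=20 'c': node 5→6  emit P1@[17:20]
i=21 'c': node 6→3 ·f
i=22 'b': node 3→4
i=23 'a': node 4→1 ·f
i=24 'b': node 1→2  emit P0@[23:24]
i=25 'a': node 2→1 ·f
i=26 'a': node 1→1 ·f
i=27 'c': node 1→3 ·f
i=28 'b': node 3→4
i=29 'd': node 4→5
i=30 'c': node 5→6  emit P1@[27:30]
i=31 'a': node 6→1 ·f
i=32 'b': node 1→2  emit P0@[31:32]
i=33 'c': node 2→3 ·f
i=34 'b': node 3→4
i=35 'd': node 4→5
i=36 'c': node 5→6  emit P1@[33:36]
i=37 'a': node 6→1 ·f
i=38 'b': node 1→2  emit P0@[37:38]
i=39 'd': node 2→0 ·f
i=40 'a': node 0→1
i=41 'b': node 1→2  emit P0@[40:41]
i=42 'a': node 2→1 ·f
i=43 'b': node 1→2  emit P0@[42:43]
i=44 'd': node 2→0 ·f
i=45 'a': node 0→1
i=46 'b': node 1→2  emit P0@[45:46]
i=47 'd': node 2→0 ·f
i=48 'b': node 0→0

Result: [[3,0],[13,1],[15,0],[20,1],[24,0],[30,1],[32,0],[36,1],[38,0],[41,0],[43,0],[46,0]]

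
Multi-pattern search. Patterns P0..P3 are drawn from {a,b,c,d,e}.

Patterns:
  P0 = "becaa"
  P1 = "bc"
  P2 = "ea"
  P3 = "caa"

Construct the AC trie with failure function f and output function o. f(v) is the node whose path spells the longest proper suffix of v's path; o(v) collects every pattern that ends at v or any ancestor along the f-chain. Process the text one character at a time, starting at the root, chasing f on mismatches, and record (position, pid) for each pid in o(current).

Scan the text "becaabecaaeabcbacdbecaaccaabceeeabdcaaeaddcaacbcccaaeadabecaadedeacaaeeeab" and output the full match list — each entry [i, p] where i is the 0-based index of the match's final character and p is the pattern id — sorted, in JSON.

Build:
Trie (insert patterns):
  n0 'ε': b→1 c→9 e→7
  n1 'b': c→6 e→2
  n2 'be': c→3
  n3 'bec': a→4
  n4 'beca': a→5
  n5 'becaa': ·  ←P0
  n6 'bc': ·  ←P1
  n7 'e': a→8
  n8 'ea': ·  ←P2
  n9 'c': a→10
  n10 'ca': a→11
  n11 'caa': ·  ←P3

BFS fail/out derivation:
  n1('b'): parent n0 fail=0; on 'b' 0 → fail=0;  out ∅∪∅=∅
  n7('e'): parent n0 fail=0; on 'e' 0 → fail=0;  out ∅∪∅=∅
  n9('c'): parent n0 fail=0; on 'c' 0 → fail=0;  out ∅∪∅=∅
  n2('be'): parent n1 fail=0; on 'e' 0 → fail=7;  out ∅∪∅=∅
  n6('bc'): parent n1 fail=0; on 'c' 0 → fail=9;  out {1}∪∅={1}
  n8('ea'): parent n7 fail=0; on 'a' 0 → fail=0;  out {2}∪∅={2}
  n10('ca'): parent n9 fail=0; on 'a' 0 → fail=0;  out ∅∪∅=∅
  n3('bec'): parent n2 fail=7; on 'c' 7→0 → fail=9;  out ∅∪∅=∅
  n11('caa'): parent n10 fail=0; on 'a' 0 → fail=0;  out {3}∪∅={3}
  n4('beca'): parent n3 fail=9; on 'a' 9 → fail=10;  out ∅∪∅=∅
  n5('becaa'): parent n4 fail=10; on 'a' 10 → fail=11;  out {0}∪{3}={0,3}

Scan:
i=0 'b': node 0→1
i=1 'e': node 1→2
i=2 'c': node 2→3
i=3 'a': node 3→4
i=4 'a': node 4→5  ** P0@[0:4],P3@[2:4]
i=5 'b': node 5→1 (fail-walked)
i=6 'e': node 1→2
i=7 'c': node 2→3
i=8 'a': node 3→4
i=9 'a': node 4→5  ** P0@[5:9],P3@[7:9]
i=10 'e': node 5→7 (fail-walked)
i=11 'a': node 7→8  ** P2@[10:11]
i=12 'b': node 8→1 (fail-walked)
i=13 'c': node 1→6  ** P1@[12:13]
i=14 'b': node 6→1 (fail-walked)
i=15 'a': node 1→0 (fail-walked)
i=16 'c': node 0→9
i=17 'd': node 9→0 (fail-walked)
i=18 'b': node 0→1
i=19 'e': node 1→2
i=20 'c': node 2→3
i=21 'a': node 3→4
i=22 'a': node 4→5  ** P0@[18:22],P3@[20:22]
i=23 'c': node 5→9 (fail-walked)
i=24 'c': node 9→9 (fail-walked)
i=25 'a': node 9→10
i=26 'a': node 10→11  ** P3@[24:26]
i=27 'b': node 11→1 (fail-walked)
i=28 'c': node 1→6  ** P1@[27:28]
i=29 'e': node 6→7 (fail-walked)
i=30 'e': node 7→7 (fail-walked)
i=31 'e': node 7→7 (fail-walked)
i=32 'a': node 7→8  ** P2@[31:32]
i=33 'b': node 8→1 (fail-walked)
i=34 'd': node 1→0 (fail-walked)
i=35 'c': node 0→9
i=36 'a': node 9→10
i=37 'a': node 10→11  ** P3@[35:37]
i=38 'e': node 11→7 (fail-walked)
i=39 'a': node 7→8  ** P2@[38:39]
i=40 'd': node 8→0 (fail-walked)
i=41 'd': node 0→0
i=42 'c': node 0→9
i=43 'a': node 9→10
i=44 'a': node 10→11  ** P3@[42:44]
i=45 'c': node 11→9 (fail-walked)
i=46 'b': node 9→1 (fail-walked)
i=47 'c': node 1→6  ** P1@[46:47]
i=48 'c': node 6→9 (fail-walked)
i=49 'c': node 9→9 (fail-walked)
i=50 'a': node 9→10
i=51 'a': node 10→11  ** P3@[49:51]
i=52 'e': node 11→7 (fail-walked)
i=53 'a': node 7→8  ** P2@[52:53]
i=54 'd': node 8→0 (fail-walked)
i=55 'a': node 0→0
i=56 'b': node 0→1
i=57 'e': node 1→2
i=58 'c': node 2→3
i=59 'a': node 3→4
i=60 'a': node 4→5  ** P0@[56:60],P3@[58:60]
i=61 'd': node 5→0 (fail-walked)
i=62 'e': node 0→7
i=63 'd': node 7→0 (fail-walked)
i=64 'e': node 0→7
i=65 'a': node 7→8  ** P2@[64:65]
i=66 'c': node 8→9 (fail-walked)
i=67 'a': node 9→10
i=68 'a': node 10→11  ** P3@[66:68]
i=69 'e': node 11→7 (fail-walked)
i=70 'e': node 7→7 (fail-walked)
i=71 'e': node 7→7 (fail-walked)
i=72 'a': node 7→8  ** P2@[71:72]
i=73 'b': node 8→1 (fail-walked)

All matches (sorted): [[4,0],[4,3],[9,0],[9,3],[11,2],[13,1],[22,0],[22,3],[26,3],[28,1],[32,2],[37,3],[39,2],[44,3],[47,1],[51,3],[53,2],[60,0],[60,3],[65,2],[68,3],[72,2]]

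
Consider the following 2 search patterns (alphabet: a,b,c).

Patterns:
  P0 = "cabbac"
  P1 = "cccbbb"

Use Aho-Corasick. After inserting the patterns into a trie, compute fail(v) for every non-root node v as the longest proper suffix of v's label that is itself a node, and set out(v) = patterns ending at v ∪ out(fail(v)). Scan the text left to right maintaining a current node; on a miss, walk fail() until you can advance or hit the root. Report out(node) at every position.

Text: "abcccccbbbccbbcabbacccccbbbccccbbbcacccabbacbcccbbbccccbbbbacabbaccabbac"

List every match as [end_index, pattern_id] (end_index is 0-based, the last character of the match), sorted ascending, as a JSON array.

Build:
Trie nodes:
  n0 'ε': c→1
  n1 'c': a→2 c→7
  n2 'ca': b→3
  n3 'cab': b→4
  n4 'cabb': a→5
  n5 'cabba': c→6
  n6 'cabbac': ·  [P0 ends]
  n7 'cc': c→8
  n8 'ccc': b→9
  n9 'cccb': b→10
  n10 'cccbb': b→11
  n11 'cccbbb': ·  [P1 ends]

BFS fail/out derivation:
  fail(1) 'c': from fail(0)=0 chase 'c': 0 ⇒ 0;  out=∅∪out(0)=∅
  fail(2) 'ca': from fail(1)=0 chase 'a': 0 ⇒ 0;  out=∅∪out(0)=∅
  fail(7) 'cc': from fail(1)=0 chase 'c': 0 ⇒ 1;  out=∅∪out(1)=∅
  fail(3) 'cab': from fail(2)=0 chase 'b': 0 ⇒ 0;  out=∅∪out(0)=∅
  fail(8) 'ccc': from fail(7)=1 chase 'c': 1 ⇒ 7;  out=∅∪out(7)=∅
  fail(4) 'cabb': from fail(3)=0 chase 'b': 0 ⇒ 0;  out=∅∪out(0)=∅
  fail(9) 'cccb': from fail(8)=7 chase 'b': 7→1→0 ⇒ 0;  out=∅∪out(0)=∅
  fail(5) 'cabba': from fail(4)=0 chase 'a': 0 ⇒ 0;  out=∅∪out(0)=∅
  fail(10) 'cccbb': from fail(9)=0 chase 'b': 0 ⇒ 0;  out=∅∪out(0)=∅
  fail(6) 'cabbac': from fail(5)=0 chase 'c': 0 ⇒ 1;  out={0}∪out(1)={0}
  fail(11) 'cccbbb': from fail(10)=0 chase 'b': 0 ⇒ 0;  out={1}∪out(0)={1}

Scan:
i=0 'a': node 0→0
i=1 'b': node 0→0
i=2 'c': node 0→1
i=3 'c': node 1→7
i=4 'c': node 7→8
i=5 'c': node 8→8 (fail-walked)
i=6 'c': node 8→8 (fail-walked)
i=7 'b': node 8→9
i=8 'b': node 9→10
i=9 'b': node 10→11  → match P1@[4:9]
i=10 'c': node 11→1 (fail-walked)
i=11 'c': node 1→7
i=12 'b': node 7→0 (fail-walked)
i=13 'b': node 0→0
i=14 'c': node 0→1
i=15 'a': node 1→2
i=16 'b': node 2→3
i=17 'b': node 3→4
i=18 'a': node 4→5
i=19 'c': node 5→6  → match P0@[14:19]
i=20 'c': node 6→7 (fail-walked)
i=21 'c': node 7→8
i=22 'c': node 8→8 (fail-walked)
i=23 'c': node 8→8 (fail-walked)
i=24 'b': node 8→9
i=25 'b': node 9→10
i=26 'b': node 10→11  → match P1@[21:26]
i=27 'c': node 11→1 (fail-walked)
i=28 'c': node 1→7
i=29 'c': node 7→8
i=30 'c': node 8→8 (fail-walked)
i=31 'b': node 8→9
i=32 'b': node 9→10
i=33 'b': node 10→11  → match P1@[28:33]
i=34 'c': node 11→1 (fail-walked)
i=35 'a': node 1→2
i=36 'c': node 2→1 (fail-walked)
i=37 'c': node 1→7
i=38 'c': node 7→8
i=39 'a': node 8→2 (fail-walked)
i=40 'b': node 2→3
i=41 'b': node 3→4
i=42 'a': node 4→5
i=43 'c': node 5→6  → match P0@[38:43]
i=44 'b': node 6→0 (fail-walked)
i=45 'c': node 0→1
i=46 'c': node 1→7
i=47 'c': node 7→8
i=48 'b': node 8→9
i=49 'b': node 9→10
i=50 'b': node 10→11  → match P1@[45:50]
i=51 'c': node 11→1 (fail-walked)
i=52 'c': node 1→7
i=53 'c': node 7→8
i=54 'c': node 8→8 (fail-walked)
i=55 'b': node 8→9
i=56 'b': node 9→10
i=57 'b': node 10→11  → match P1@[52:57]
i=58 'b': node 11→0 (fail-walked)
i=59 'a': node 0→0
i=60 'c': node 0→1
i=61 'a': node 1→2
i=62 'b': node 2→3
i=63 'b': node 3→4
i=64 'a': node 4→5
i=65 'c': node 5→6  → match P0@[60:65]
i=66 'c': node 6→7 (fail-walked)
i=67 'a': node 7→2 (fail-walked)
i=68 'b': node 2→3
i=69 'b': node 3→4
i=70 'a': node 4→5
i=71 'c': node 5→6  → match P0@[66:71]

Matches: [[9,1],[19,0],[26,1],[33,1],[43,0],[50,1],[57,1],[65,0],[71,0]]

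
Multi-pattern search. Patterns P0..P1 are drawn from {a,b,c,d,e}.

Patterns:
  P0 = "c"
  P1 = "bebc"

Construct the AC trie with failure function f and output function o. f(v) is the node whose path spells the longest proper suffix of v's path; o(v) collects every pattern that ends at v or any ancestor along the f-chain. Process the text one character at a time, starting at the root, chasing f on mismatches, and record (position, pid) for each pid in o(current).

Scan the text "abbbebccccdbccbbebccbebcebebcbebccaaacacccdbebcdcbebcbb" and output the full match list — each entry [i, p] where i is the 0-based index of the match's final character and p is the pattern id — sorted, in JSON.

Build:
Trie nodes:
  0='ε' goto b→2 c→1
  1='c' goto ·  ←P0
  2='b' goto e→3
  3='be' goto b→4
  4='beb' goto c→5
  5='bebc' goto ·  ←P1

BFS fail/out derivation:
  n1('c'): parent n0 fail=0; on 'c' 0 → fail=0;  out {0}∪∅={0}
  n2('b'): parent n0 fail=0; on 'b' 0 → fail=0;  out ∅∪∅=∅
  n3('be'): parent n2 fail=0; on 'e' 0 → fail=0;  out ∅∪∅=∅
  n4('beb'): parent n3 fail=0; on 'b' 0 → fail=2;  out ∅∪∅=∅
  n5('bebc'): parent n4 fail=2; on 'c' 2→0 → fail=1;  out {1}∪{0}={0,1}

Run:
pos 0 'a': at 0
pos 1 'b': at 2
pos 2 'b': at 2 (fail-walked)
pos 3 'b': at 2 (fail-walked)
pos 4 'e': at 3
pos 5 'b': at 4
pos 6 'c': at 5  emit P0@[6:6],P1@[3:6]
pos 7 'c': at 1 (fail-walked)  emit P0@[7:7]
pos 8 'c': at 1 (fail-walked)  emit P0@[8:8]
pos 9 'c': at 1 (fail-walked)  emit P0@[9:9]
pos 10 'd': at 0 (fail-walked)
pos 11 'b': at 2
pos 12 'c': at 1 (fail-walked)  emit P0@[12:12]
pos 13 'c': at 1 (fail-walked)  emit P0@[13:13]
pos 14 'b': at 2 (fail-walked)
pos 15 'b': at 2 (fail-walked)
pos 16 'e': at 3
pos 17 'b': at 4
pos 18 'c': at 5  emit P0@[18:18],P1@[15:18]
pos 19 'c': at 1 (fail-walked)  emit P0@[19:19]
pos 20 'b': at 2 (fail-walked)
pos 21 'e': at 3
pos 22 'b': at 4
pos 23 'c': at 5  emit P0@[23:23],P1@[20:23]
pos 24 'e': at 0 (fail-walked)
pos 25 'b': at 2
pos 26 'e': at 3
pos 27 'b': at 4
pos 28 'c': at 5  emit P0@[28:28],P1@[25:28]
pos 29 'b': at 2 (fail-walked)
pos 30 'e': at 3
pos 31 'b': at 4
pos 32 'c': at 5  emit P0@[32:32],P1@[29:32]
pos 33 'c': at 1 (fail-walked)  emit P0@[33:33]
pos 34 'a': at 0 (fail-walked)
pos 35 'a': at 0
pos 36 'a': at 0
pos 37 'c': at 1  emit P0@[37:37]
pos 38 'a': at 0 (fail-walked)
pos 39 'c': at 1  emit P0@[39:39]
pos 40 'c': at 1 (fail-walked)  emit P0@[40:40]
pos 41 'c': at 1 (fail-walked)  emit P0@[41:41]
pos 42 'd': at 0 (fail-walked)
pos 43 'b': at 2
pos 44 'e': at 3
pos 45 'b': at 4
pos 46 'c': at 5  emit P0@[46:46],P1@[43:46]
pos 47 'd': at 0 (fail-walked)
pos 48 'c': at 1  emit P0@[48:48]
pos 49 'b': at 2 (fail-walked)
pos 50 'e': at 3
pos 51 'b': at 4
pos 52 'c': at 5  emit P0@[52:52],P1@[49:52]
pos 53 'b': at 2 (fail-walked)
pos 54 'b': at 2 (fail-walked)

Matches: [[6,0],[6,1],[7,0],[8,0],[9,0],[12,0],[13,0],[18,0],[18,1],[19,0],[23,0],[23,1],[28,0],[28,1],[32,0],[32,1],[33,0],[37,0],[39,0],[40,0],[41,0],[46,0],[46,1],[48,0],[52,0],[52,1]]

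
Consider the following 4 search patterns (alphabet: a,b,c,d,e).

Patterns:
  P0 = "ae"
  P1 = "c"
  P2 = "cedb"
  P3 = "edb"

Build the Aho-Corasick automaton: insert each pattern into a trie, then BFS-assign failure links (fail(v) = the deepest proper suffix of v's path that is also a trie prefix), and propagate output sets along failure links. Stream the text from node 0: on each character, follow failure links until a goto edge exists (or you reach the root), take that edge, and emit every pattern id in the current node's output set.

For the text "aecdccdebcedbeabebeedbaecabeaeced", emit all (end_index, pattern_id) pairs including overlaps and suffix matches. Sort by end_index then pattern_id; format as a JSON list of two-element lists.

Build automaton:
Trie nodes:
  0='ε' goto a→1 c→3 e→7
  1='a' goto e→2
  2='ae' goto ·  ←P0
  3='c' goto e→4  ←P1
  4='ce' goto d→5
  5='ced' goto b→6
  6='cedb' goto ·  ←P2
  7='e' goto d→8
  8='ed' goto b→9
  9='edb' goto ·  ←P3

BFS fail/out derivation:
  n1('a'): parent n0 fail=0; on 'a' 0 → fail=0;  out ∅∪∅=∅
  n3('c'): parent n0 fail=0; on 'c' 0 → fail=0;  out {1}∪∅={1}
  n7('e'): parent n0 fail=0; on 'e' 0 → fail=0;  out ∅∪∅=∅
  n2('ae'): parent n1 fail=0; on 'e' 0 → fail=7;  out {0}∪∅={0}
  n4('ce'): parent n3 fail=0; on 'e' 0 → fail=7;  out ∅∪∅=∅
  n8('ed'): parent n7 fail=0; on 'd' 0 → fail=0;  out ∅∪∅=∅
  n5('ced'): parent n4 fail=7; on 'd' 7 → fail=8;  out ∅∪∅=∅
  n9('edb'): parent n8 fail=0; on 'b' 0 → fail=0;  out {3}∪∅={3}
  n6('cedb'): parent n5 fail=8; on 'b' 8 → fail=9;  out {2}∪{3}={2,3}

Run:
pos 0 'a': at 1
pos 1 'e': at 2  → match P0@[0:1]
pos 2 'c': at 3 (via fail)  → match P1@[2:2]
pos 3 'd': at 0 (via fail)
pos 4 'c': at 3  → match P1@[4:4]
pos 5 'c': at 3 (via fail)  → match P1@[5:5]
pos 6 'd': at 0 (via fail)
pos 7 'e': at 7
pos 8 'b': at 0 (via fail)
pos 9 'c': at 3  → match P1@[9:9]
pos 10 'e': at 4
pos 11 'd': at 5
pos 12 'b': at 6  → match P2@[9:12],P3@[10:12]
pos 13 'e': at 7 (via fail)
pos 14 'a': at 1 (via fail)
pos 15 'b': at 0 (via fail)
pos 16 'e': at 7
pos 17 'b': at 0 (via fail)
pos 18 'e': at 7
pos 19 'e': at 7 (via fail)
pos 20 'd': at 8
pos 21 'b': at 9  → match P3@[19:21]
pos 22 'a': at 1 (via fail)
pos 23 'e': at 2  → match P0@[22:23]
pos 24 'c': at 3 (via fail)  → match P1@[24:24]
pos 25 'a': at 1 (via fail)
pos 26 'b': at 0 (via fail)
pos 27 'e': at 7
pos 28 'a': at 1 (via fail)
pos 29 'e': at 2  → match P0@[28:29]
pos 30 'c': at 3 (via fail)  → match P1@[30:30]
pos 31 'e': at 4
pos 32 'd': at 5

All matches (sorted): [[1,0],[2,1],[4,1],[5,1],[9,1],[12,2],[12,3],[21,3],[23,0],[24,1],[29,0],[30,1]]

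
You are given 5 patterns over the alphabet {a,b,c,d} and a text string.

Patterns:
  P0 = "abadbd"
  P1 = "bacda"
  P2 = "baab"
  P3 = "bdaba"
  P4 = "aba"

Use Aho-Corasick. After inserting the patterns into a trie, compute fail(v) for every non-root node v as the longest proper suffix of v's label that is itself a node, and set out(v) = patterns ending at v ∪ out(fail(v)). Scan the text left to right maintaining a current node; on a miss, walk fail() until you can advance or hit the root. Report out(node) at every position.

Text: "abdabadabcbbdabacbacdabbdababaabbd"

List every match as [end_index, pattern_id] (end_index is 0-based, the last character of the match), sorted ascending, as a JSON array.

Build automaton:
Trie nodes:
  n0 'ε': a→1 b→7
  n1 'a': b→2
  n2 'ab': a→3
  n3 'aba': d→4  ←P4
  n4 'abad': b→5
  n5 'abadb': d→6
  n6 'abadbd': ·  ←P0
  n7 'b': a→8 d→14
  n8 'ba': a→12 c→9
  n9 'bac': d→10
  n10 'bacd': a→11
  n11 'bacda': ·  ←P1
  n12 'baa': b→13
  n13 'baab': ·  ←P2
  n14 'bd': a→15
  n15 'bda': b→16
  n16 'bdab': a→17
  n17 'bdaba': ·  ←P3

BFS fail/out derivation:
  n1('a'): parent n0 fail=0; on 'a' 0 → fail=0;  out ∅∪∅=∅
  n7('b'): parent n0 fail=0; on 'b' 0 → fail=0;  out ∅∪∅=∅
  n2('ab'): parent n1 fail=0; on 'b' 0 → fail=7;  out ∅∪∅=∅
  n8('ba'): parent n7 fail=0; on 'a' 0 → fail=1;  out ∅∪∅=∅
  n14('bd'): parent n7 fail=0; on 'd' 0 → fail=0;  out ∅∪∅=∅
  n3('aba'): parent n2 fail=7; on 'a' 7 → fail=8;  out {4}∪∅={4}
  n9('bac'): parent n8 fail=1; on 'c' 1→0 → fail=0;  out ∅∪∅=∅
  n12('baa'): parent n8 fail=1; on 'a' 1→0 → fail=1;  out ∅∪∅=∅
  n15('bda'): parent n14 fail=0; on 'a' 0 → fail=1;  out ∅∪∅=∅
  n4('abad'): parent n3 fail=8; on 'd' 8→1→0 → fail=0;  out ∅∪∅=∅
  n10('bacd'): parent n9 fail=0; on 'd' 0 → fail=0;  out ∅∪∅=∅
  n13('baab'): parent n12 fail=1; on 'b' 1 → fail=2;  out {2}∪∅={2}
  n16('bdab'): parent n15 fail=1; on 'b' 1 → fail=2;  out ∅∪∅=∅
  n5('abadb'): parent n4 fail=0; on 'b' 0 → fail=7;  out ∅∪∅=∅
  n11('bacda'): parent n10 fail=0; on 'a' 0 → fail=1;  out {1}∪∅={1}
  n17('bdaba'): parent n16 fail=2; on 'a' 2 → fail=3;  out {3}∪{4}={3,4}
  n6('abadbd'): parent n5 fail=7; on 'd' 7 → fail=14;  out {0}∪∅={0}

Text stream:
[0] read 'a'  n0⇒n1
[1] read 'b'  n1⇒n2
[2] read 'd'  n2⇒n14 ·f
[3] read 'a'  n14⇒n15
[4] read 'b'  n15⇒n16
[5] read 'a'  n16⇒n17  emit P3@[1:5],P4@[3:5]
[6] read 'd'  n17⇒n4 ·f
[7] read 'a'  n4⇒n1 ·f
[8] read 'b'  n1⇒n2
[9] read 'c'  n2⇒n0 ·f
[10] read 'b'  n0⇒n7
[11] read 'b'  n7⇒n7 ·f
[12] read 'd'  n7⇒n14
[13] read 'a'  n14⇒n15
[14] read 'b'  n15⇒n16
[15] read 'a'  n16⇒n17  emit P3@[11:15],P4@[13:15]
[16] read 'c'  n17⇒n9 ·f
[17] read 'b'  n9⇒n7 ·f
[18] read 'a'  n7⇒n8
[19] read 'c'  n8⇒n9
[20] read 'd'  n9⇒n10
[21] read 'a'  n10⇒n11  emit P1@[17:21]
[22] read 'b'  n11⇒n2 ·f
[23] read 'b'  n2⇒n7 ·f
[24] read 'd'  n7⇒n14
[25] read 'a'  n14⇒n15
[26] read 'b'  n15⇒n16
[27] read 'a'  n16⇒n17  emit P3@[23:27],P4@[25:27]
[28] read 'b'  n17⇒n2 ·f
[29] read 'a'  n2⇒n3  emit P4@[27:29]
[30] read 'a'  n3⇒n12 ·f
[31] read 'b'  n12⇒n13  emit P2@[28:31]
[32] read 'b'  n13⇒n7 ·f
[33] read 'd'  n7⇒n14

Result: [[5,3],[5,4],[15,3],[15,4],[21,1],[27,3],[27,4],[29,4],[31,2]]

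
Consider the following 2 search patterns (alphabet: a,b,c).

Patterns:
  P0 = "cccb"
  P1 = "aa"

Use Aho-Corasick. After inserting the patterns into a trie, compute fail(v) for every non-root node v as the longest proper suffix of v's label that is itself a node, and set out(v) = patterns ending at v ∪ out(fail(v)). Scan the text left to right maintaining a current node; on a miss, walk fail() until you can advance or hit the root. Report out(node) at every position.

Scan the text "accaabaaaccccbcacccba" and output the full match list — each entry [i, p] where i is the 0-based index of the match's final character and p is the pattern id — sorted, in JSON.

Build automaton:
Trie nodes:
  n0 'ε': a→5 c→1
  n1 'c': c→2
  n2 'cc': c→3
  n3 'ccc': b→4
  n4 'cccb': ·  [P0 ends]
  n5 'a': a→6
  n6 'aa': ·  [P1 ends]

Failure links (BFS by depth):
  fail(1) 'c': from fail(0)=0 chase 'c': 0 ⇒ 0;  out=∅∪out(0)=∅
  fail(5) 'a': from fail(0)=0 chase 'a': 0 ⇒ 0;  out=∅∪out(0)=∅
  fail(2) 'cc': from fail(1)=0 chase 'c': 0 ⇒ 1;  out=∅∪out(1)=∅
  fail(6) 'aa': from fail(5)=0 chase 'a': 0 ⇒ 5;  out={1}∪out(5)={1}
  fail(3) 'ccc': from fail(2)=1 chase 'c': 1 ⇒ 2;  out=∅∪out(2)=∅
  fail(4) 'cccb': from fail(3)=2 chase 'b': 2→1→0 ⇒ 0;  out={0}∪out(0)={0}

Run:
i=0 'a': node 0→5
i=1 'c': node 5→1 ·f
i=2 'c': node 1→2
i=3 'a': node 2→5 ·f
i=4 'a': node 5→6  → match P1@[3:4]
i=5 'b': node 6→0 ·f
i=6 'a': node 0→5
i=7 'a': node 5→6  → match P1@[6:7]
i=8 'a': node 6→6 ·f  → match P1@[7:8]
i=9 'c': node 6→1 ·f
i=10 'c': node 1→2
i=11 'c': node 2→3
i=12 'c': node 3→3 ·f
i=13 'b': node 3→4  → match P0@[10:13]
i=14 'c': node 4→1 ·f
i=15 'a': node 1→5 ·f
i=16 'c': node 5→1 ·f
i=17 'c': node 1→2
i=18 'c': node 2→3
i=19 'b': node 3→4  → match P0@[16:19]
i=20 'a': node 4→5 ·f

All matches (sorted): [[4,1],[7,1],[8,1],[13,0],[19,0]]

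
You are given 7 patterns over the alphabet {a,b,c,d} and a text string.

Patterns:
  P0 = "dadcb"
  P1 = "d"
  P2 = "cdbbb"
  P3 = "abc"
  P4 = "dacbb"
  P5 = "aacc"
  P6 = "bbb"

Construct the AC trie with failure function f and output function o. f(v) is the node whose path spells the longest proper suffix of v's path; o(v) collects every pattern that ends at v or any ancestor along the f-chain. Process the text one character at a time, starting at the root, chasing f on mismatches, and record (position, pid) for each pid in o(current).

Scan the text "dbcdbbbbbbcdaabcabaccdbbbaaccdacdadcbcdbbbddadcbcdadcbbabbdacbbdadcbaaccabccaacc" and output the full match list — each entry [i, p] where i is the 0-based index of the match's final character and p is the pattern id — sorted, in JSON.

Build automaton:
Trie (insert patterns):
  n0 'ε': a→11 b→20 c→6 d→1
  n1 'd': a→2  [P1 ends]
  n2 'da': c→14 d→3
  n3 'dad': c→4
  n4 'dadc': b→5
  n5 'dadcb': ·  [P0 ends]
  n6 'c': d→7
  n7 'cd': b→8
  n8 'cdb': b→9
  n9 'cdbb': b→10
  n10 'cdbbb': ·  [P2 ends]
  n11 'a': a→17 b→12
  n12 'ab': c→13
  n13 'abc': ·  [P3 ends]
  n14 'dac': b→15
  n15 'dacb': b→16
  n16 'dacbb': ·  [P4 ends]
  n17 'aa': c→18
  n18 'aac': c→19
  n19 'aacc': ·  [P5 ends]
  n20 'b': b→21
  n21 'bb': b→22
  n22 'bbb': ·  [P6 ends]

Failure links (BFS by depth):
  n1('d'): parent n0 fail=0; on 'd' 0 → fail=0;  out {1}∪∅={1}
  n6('c'): parent n0 fail=0; on 'c' 0 → fail=0;  out ∅∪∅=∅
  n11('a'): parent n0 fail=0; on 'a' 0 → fail=0;  out ∅∪∅=∅
  n20('b'): parent n0 fail=0; on 'b' 0 → fail=0;  out ∅∪∅=∅
  n2('da'): parent n1 fail=0; on 'a' 0 → fail=11;  out ∅∪∅=∅
  n7('cd'): parent n6 fail=0; on 'd' 0 → fail=1;  out ∅∪{1}={1}
  n12('ab'): parent n11 fail=0; on 'b' 0 → fail=20;  out ∅∪∅=∅
  n17('aa'): parent n11 fail=0; on 'a' 0 → fail=11;  out ∅∪∅=∅
  n21('bb'): parent n20 fail=0; on 'b' 0 → fail=20;  out ∅∪∅=∅
  n3('dad'): parent n2 fail=11; on 'd' 11→0 → fail=1;  out ∅∪{1}={1}
  n8('cdb'): parent n7 fail=1; on 'b' 1→0 → fail=20;  out ∅∪∅=∅
  n13('abc'): parent n12 fail=20; on 'c' 20→0 → fail=6;  out {3}∪∅={3}
  n14('dac'): parent n2 fail=11; on 'c' 11→0 → fail=6;  out ∅∪∅=∅
  n18('aac'): parent n17 fail=11; on 'c' 11→0 → fail=6;  out ∅∪∅=∅
  n22('bbb'): parent n21 fail=20; on 'b' 20 → fail=21;  out {6}∪∅={6}
  n4('dadc'): parent n3 fail=1; on 'c' 1→0 → fail=6;  out ∅∪∅=∅
  n9('cdbb'): parent n8 fail=20; on 'b' 20 → fail=21;  out ∅∪∅=∅
  n15('dacb'): parent n14 fail=6; on 'b' 6→0 → fail=20;  out ∅∪∅=∅
  n19('aacc'): parent n18 fail=6; on 'c' 6→0 → fail=6;  out {5}∪∅={5}
  n5('dadcb'): parent n4 fail=6; on 'b' 6→0 → fail=20;  out {0}∪∅={0}
  n10('cdbbb'): parent n9 fail=21; on 'b' 21 → fail=22;  out {2}∪{6}={2,6}
  n16('dacbb'): parent n15 fail=20; on 'b' 20 → fail=21;  out {4}∪∅={4}

Scan:
[0] read 'd'  n0⇒n1  → match P1@[0:0]
[1] read 'b'  n1⇒n20 ·f
[2] read 'c'  n20⇒n6 ·f
[3] read 'd'  n6⇒n7  → match P1@[3:3]
[4] read 'b'  n7⇒n8
[5] read 'b'  n8⇒n9
[6] read 'b'  n9⇒n10  → match P2@[2:6],P6@[4:6]
[7] read 'b'  n10⇒n22 ·f  → match P6@[5:7]
[8] read 'b'  n22⇒n22 ·f  → match P6@[6:8]
[9] read 'b'  n22⇒n22 ·f  → match P6@[7:9]
[10] read 'c'  n22⇒n6 ·f
[11] read 'd'  n6⇒n7  → match P1@[11:11]
[12] read 'a'  n7⇒n2 ·f
[13] read 'a'  n2⇒n17 ·f
[14] read 'b'  n17⇒n12 ·f
[15] read 'c'  n12⇒n13  → match P3@[13:15]
[16] read 'a'  n13⇒n11 ·f
[17] read 'b'  n11⇒n12
[18] read 'a'  n12⇒n11 ·f
[19] read 'c'  n11⇒n6 ·f
[20] read 'c'  n6⇒n6 ·f
[21] read 'd'  n6⇒n7  → match P1@[21:21]
[22] read 'b'  n7⇒n8
[23] read 'b'  n8⇒n9
[24] read 'b'  n9⇒n10  → match P2@[20:24],P6@[22:24]
[25] read 'a'  n10⇒n11 ·f
[26] read 'a'  n11⇒n17
[27] read 'c'  n17⇒n18
[28] read 'c'  n18⇒n19  → match P5@[25:28]
[29] read 'd'  n19⇒n7 ·f  → match P1@[29:29]
[30] read 'a'  n7⇒n2 ·f
[31] read 'c'  n2⇒n14
[32] read 'd'  n14⇒n7 ·f  → match P1@[32:32]
[33] read 'a'  n7⇒n2 ·f
[34] read 'd'  n2⇒n3  → match P1@[34:34]
[35] read 'c'  n3⇒n4
[36] read 'b'  n4⇒n5  → match P0@[32:36]
[37] read 'c'  n5⇒n6 ·f
[38] read 'd'  n6⇒n7  → match P1@[38:38]
[39] read 'b'  n7⇒n8
[40] read 'b'  n8⇒n9
[41] read 'b'  n9⇒n10  → match P2@[37:41],P6@[39:41]
[42] read 'd'  n10⇒n1 ·f  → match P1@[42:42]
[43] read 'd'  n1⇒n1 ·f  → match P1@[43:43]
[44] read 'a'  n1⇒n2
[45] read 'd'  n2⇒n3  → match P1@[45:45]
[46] read 'c'  n3⇒n4
[47] read 'b'  n4⇒n5  → match P0@[43:47]
[48] read 'c'  n5⇒n6 ·f
[49] read 'd'  n6⇒n7  → match P1@[49:49]
[50] read 'a'  n7⇒n2 ·f
[51] read 'd'  n2⇒n3  → match P1@[51:51]
[52] read 'c'  n3⇒n4
[53] read 'b'  n4⇒n5  → match P0@[49:53]
[54] read 'b'  n5⇒n21 ·f
[55] read 'a'  n21⇒n11 ·f
[56] read 'b'  n11⇒n12
[57] read 'b'  n12⇒n21 ·f
[58] read 'd'  n21⇒n1 ·f  → match P1@[58:58]
[59] read 'a'  n1⇒n2
[60] read 'c'  n2⇒n14
[61] read 'b'  n14⇒n15
[62] read 'b'  n15⇒n16  → match P4@[58:62]
[63] read 'd'  n16⇒n1 ·f  → match P1@[63:63]
[64] read 'a'  n1⇒n2
[65] read 'd'  n2⇒n3  → match P1@[65:65]
[66] read 'c'  n3⇒n4
[67] read 'b'  n4⇒n5  → match P0@[63:67]
[68] read 'a'  n5⇒n11 ·f
[69] read 'a'  n11⇒n17
[70] read 'c'  n17⇒n18
[71] read 'c'  n18⇒n19  → match P5@[68:71]
[72] read 'a'  n19⇒n11 ·f
[73] read 'b'  n11⇒n12
[74] read 'c'  n12⇒n13  → match P3@[72:74]
[75] read 'c'  n13⇒n6 ·f
[76] read 'a'  n6⇒n11 ·f
[77] read 'a'  n11⇒n17
[78] read 'c'  n17⇒n18
[79] read 'c'  n18⇒n19  → match P5@[76:79]

Result: [[0,1],[3,1],[6,2],[6,6],[7,6],[8,6],[9,6],[11,1],[15,3],[21,1],[24,2],[24,6],[28,5],[29,1],[32,1],[34,1],[36,0],[38,1],[41,2],[41,6],[42,1],[43,1],[45,1],[47,0],[49,1],[51,1],[53,0],[58,1],[62,4],[63,1],[65,1],[67,0],[71,5],[74,3],[79,5]]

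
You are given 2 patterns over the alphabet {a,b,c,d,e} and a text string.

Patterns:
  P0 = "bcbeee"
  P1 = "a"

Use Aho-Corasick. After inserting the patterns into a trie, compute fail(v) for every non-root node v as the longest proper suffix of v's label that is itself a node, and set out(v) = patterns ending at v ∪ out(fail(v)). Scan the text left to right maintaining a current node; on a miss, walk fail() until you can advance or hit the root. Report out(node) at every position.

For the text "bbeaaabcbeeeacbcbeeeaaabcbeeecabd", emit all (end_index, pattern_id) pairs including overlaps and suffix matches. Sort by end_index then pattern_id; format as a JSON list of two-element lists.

Build automaton:
Trie nodes:
  0='ε' goto a→7 b→1
  1='b' goto c→2
  2='bc' goto b→3
  3='bcb' goto e→4
  4='bcbe' goto e→5
  5='bcbee' goto e→6
  6='bcbeee' goto ·  ←P0
  7='a' goto ·  ←P1

BFS fail/out derivation:
  n1('b'): parent n0 fail=0; on 'b' 0 → fail=0;  out ∅∪∅=∅
  n7('a'): parent n0 fail=0; on 'a' 0 → fail=0;  out {1}∪∅={1}
  n2('bc'): parent n1 fail=0; on 'c' 0 → fail=0;  out ∅∪∅=∅
  n3('bcb'): parent n2 fail=0; on 'b' 0 → fail=1;  out ∅∪∅=∅
  n4('bcbe'): parent n3 fail=1; on 'e' 1→0 → fail=0;  out ∅∪∅=∅
  n5('bcbee'): parent n4 fail=0; on 'e' 0 → fail=0;  out ∅∪∅=∅
  n6('bcbeee'): parent n5 fail=0; on 'e' 0 → fail=0;  out {0}∪∅={0}

Text stream:
pos 0 'b': at 1
pos 1 'b': at 1 ·f
pos 2 'e': at 0 ·f
pos 3 'a': at 7  emit P1@[3:3]
pos 4 'a': at 7 ·f  emit P1@[4:4]
pos 5 'a': at 7 ·f  emit P1@[5:5]
pos 6 'b': at 1 ·f
pos 7 'c': at 2
pos 8 'b': at 3
pos 9 'e': at 4
pos 10 'e': at 5
pos 11 'e': at 6  emit P0@[6:11]
pos 12 'a': at 7 ·f  emit P1@[12:12]
pos 13 'c': at 0 ·f
pos 14 'b': at 1
pos 15 'c': at 2
pos 16 'b': at 3
pos 17 'e': at 4
pos 18 'e': at 5
pos 19 'e': at 6  emit P0@[14:19]
pos 20 'a': at 7 ·f  emit P1@[20:20]
pos 21 'a': at 7 ·f  emit P1@[21:21]
pos 22 'a': at 7 ·f  emit P1@[22:22]
pos 23 'b': at 1 ·f
pos 24 'c': at 2
pos 25 'b': at 3
pos 26 'e': at 4
pos 27 'e': at 5
pos 28 'e': at 6  emit P0@[23:28]
pos 29 'c': at 0 ·f
pos 30 'a': at 7  emit P1@[30:30]
pos 31 'b': at 1 ·f
pos 32 'd': at 0 ·f

Matches: [[3,1],[4,1],[5,1],[11,0],[12,1],[19,0],[20,1],[21,1],[22,1],[28,0],[30,1]]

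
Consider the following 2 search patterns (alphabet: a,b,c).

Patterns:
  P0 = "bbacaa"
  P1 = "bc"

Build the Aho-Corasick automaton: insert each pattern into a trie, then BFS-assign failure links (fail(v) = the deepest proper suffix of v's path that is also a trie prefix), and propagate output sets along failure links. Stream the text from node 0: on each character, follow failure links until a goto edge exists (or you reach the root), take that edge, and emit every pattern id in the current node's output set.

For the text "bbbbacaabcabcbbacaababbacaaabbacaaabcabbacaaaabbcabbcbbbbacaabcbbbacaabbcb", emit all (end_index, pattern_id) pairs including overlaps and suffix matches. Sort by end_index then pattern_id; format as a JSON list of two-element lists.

Build automaton:
Trie (insert patterns):
  0='ε' goto b→1
  1='b' goto b→2 c→7
  2='bb' goto a→3
  3='bba' goto c→4
  4='bbac' goto a→5
  5='bbaca' goto a→6
  6='bbacaa' goto ·  [P0 ends]
  7='bc' goto ·  [P1 ends]

BFS fail/out derivation:
  fail(1) 'b': from fail(0)=0 chase 'b': 0 ⇒ 0;  out=∅∪out(0)=∅
  fail(2) 'bb': from fail(1)=0 chase 'b': 0 ⇒ 1;  out=∅∪out(1)=∅
  fail(7) 'bc': from fail(1)=0 chase 'c': 0 ⇒ 0;  out={1}∪out(0)={1}
  fail(3) 'bba': from fail(2)=1 chase 'a': 1→0 ⇒ 0;  out=∅∪out(0)=∅
  fail(4) 'bbac': from fail(3)=0 chase 'c': 0 ⇒ 0;  out=∅∪out(0)=∅
  fail(5) 'bbaca': from fail(4)=0 chase 'a': 0 ⇒ 0;  out=∅∪out(0)=∅
  fail(6) 'bbacaa': from fail(5)=0 chase 'a': 0 ⇒ 0;  out={0}∪out(0)={0}

Scan:
pos 0 'b': at 1
pos 1 'b': at 2
pos 2 'b': at 2 (fail-walked)
pos 3 'b': at 2 (fail-walked)
pos 4 'a': at 3
pos 5 'c': at 4
pos 6 'a': at 5
pos 7 'a': at 6  ** P0@[2:7]
pos 8 'b': at 1 (fail-walked)
pos 9 'c': at 7  ** P1@[8:9]
pos 10 'a': at 0 (fail-walked)
pos 11 'b': at 1
pos 12 'c': at 7  ** P1@[11:12]
pos 13 'b': at 1 (fail-walked)
pos 14 'b': at 2
pos 15 'a': at 3
pos 16 'c': at 4
pos 17 'a': at 5
pos 18 'a': at 6  ** P0@[13:18]
pos 19 'b': at 1 (fail-walked)
pos 20 'a': at 0 (fail-walked)
pos 21 'b': at 1
pos 22 'b': at 2
pos 23 'a': at 3
pos 24 'c': at 4
pos 25 'a': at 5
pos 26 'a': at 6  ** P0@[21:26]
pos 27 'a': at 0 (fail-walked)
pos 28 'b': at 1
pos 29 'b': at 2
pos 30 'a': at 3
pos 31 'c': at 4
pos 32 'a': at 5
pos 33 'a': at 6  ** P0@[28:33]
pos 34 'a': at 0 (fail-walked)
pos 35 'b': at 1
pos 36 'c': at 7  ** P1@[35:36]
pos 37 'a': at 0 (fail-walked)
pos 38 'b': at 1
pos 39 'b': at 2
pos 40 'a': at 3
pos 41 'c': at 4
pos 42 'a': at 5
pos 43 'a': at 6  ** P0@[38:43]
pos 44 'a': at 0 (fail-walked)
pos 45 'a': at 0
pos 46 'b': at 1
pos 47 'b': at 2
pos 48 'c': at 7 (fail-walked)  ** P1@[47:48]
pos 49 'a': at 0 (fail-walked)
pos 50 'b': at 1
pos 51 'b': at 2
pos 52 'c': at 7 (fail-walked)  ** P1@[51:52]
pos 53 'b': at 1 (fail-walked)
pos 54 'b': at 2
pos 55 'b': at 2 (fail-walked)
pos 56 'b': at 2 (fail-walked)
pos 57 'a': at 3
pos 58 'c': at 4
pos 59 'a': at 5
pos 60 'a': at 6  ** P0@[55:60]
pos 61 'b': at 1 (fail-walked)
pos 62 'c': at 7  ** P1@[61:62]
pos 63 'b': at 1 (fail-walked)
pos 64 'b': at 2
pos 65 'b': at 2 (fail-walked)
pos 66 'a': at 3
pos 67 'c': at 4
pos 68 'a': at 5
pos 69 'a': at 6  ** P0@[64:69]
pos 70 'b': at 1 (fail-walked)
pos 71 'b': at 2
pos 72 'c': at 7 (fail-walked)  ** P1@[71:72]
pos 73 'b': at 1 (fail-walked)

All matches (sorted): [[7,0],[9,1],[12,1],[18,0],[26,0],[33,0],[36,1],[43,0],[48,1],[52,1],[60,0],[62,1],[69,0],[72,1]]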